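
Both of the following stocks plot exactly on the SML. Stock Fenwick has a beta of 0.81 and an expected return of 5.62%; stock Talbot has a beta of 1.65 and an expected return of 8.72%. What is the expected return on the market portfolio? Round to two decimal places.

6.32%

Both satisfy E(R) = R_f + β·MRP, so the slope of the SML is
MRP = (8.72% − 5.62%) / (1.65 − 0.81) = 3.10% / 0.84 = 3.6905%
R_f = E(R_Fenwick) − β_Fenwick·MRP = 5.62% − 0.81 × 3.6905% = 2.6307%
E(R_m) = R_f + MRP = 2.6307% + 3.6905% = 6.32%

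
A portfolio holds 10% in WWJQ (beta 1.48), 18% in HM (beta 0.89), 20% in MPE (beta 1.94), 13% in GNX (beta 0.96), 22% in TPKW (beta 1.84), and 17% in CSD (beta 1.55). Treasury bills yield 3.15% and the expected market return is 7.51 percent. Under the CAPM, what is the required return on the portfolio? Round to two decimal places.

β_P = Σ w_i β_i = 0.10×1.48 + 0.18×0.89 + 0.20×1.94 + 0.13×0.96 + 0.22×1.84 + 0.17×1.55 = 1.4893
MRP = 7.51% − 3.15% = 4.36%
E(R_P) = R_f + β_P × MRP = 3.15% + 1.4893 × 4.36% = 9.64%

9.64%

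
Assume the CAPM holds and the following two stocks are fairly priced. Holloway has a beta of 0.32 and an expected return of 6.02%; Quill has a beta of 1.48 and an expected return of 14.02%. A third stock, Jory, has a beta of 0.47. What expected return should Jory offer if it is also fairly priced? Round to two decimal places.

7.05%

MRP (SML slope) = (14.02% − 6.02%) / (1.48 − 0.32) = 8.00% / 1.16 = 6.8966%
R_f (intercept) = 6.02% − 0.32 × 6.8966% = 3.8131%
E(R_Jory) = R_f + β × MRP = 3.8131% + 0.47 × 6.8966% = 7.05%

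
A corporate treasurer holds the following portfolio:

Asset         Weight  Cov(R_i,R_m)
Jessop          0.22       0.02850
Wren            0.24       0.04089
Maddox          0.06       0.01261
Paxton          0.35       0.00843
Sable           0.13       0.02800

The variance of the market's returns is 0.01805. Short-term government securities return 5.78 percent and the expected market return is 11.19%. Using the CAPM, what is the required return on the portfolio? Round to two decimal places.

12.80%

β_Jessop = 0.02850 / 0.01805 = 1.5789
β_Wren = 0.04089 / 0.01805 = 2.2654
β_Maddox = 0.01261 / 0.01805 = 0.6986
β_Paxton = 0.00843 / 0.01805 = 0.4670
β_Sable = 0.02800 / 0.01805 = 1.5512
β_P = Σ w_i β_i = 0.22×1.5789 + 0.24×2.2654 + 0.06×0.6986 + 0.35×0.4670 + 0.13×1.5512 = 1.2981
MRP = 11.19% − 5.78% = 5.41%
E(R_P) = R_f + β_P × MRP = 5.78% + 1.2981 × 5.41% = 12.80%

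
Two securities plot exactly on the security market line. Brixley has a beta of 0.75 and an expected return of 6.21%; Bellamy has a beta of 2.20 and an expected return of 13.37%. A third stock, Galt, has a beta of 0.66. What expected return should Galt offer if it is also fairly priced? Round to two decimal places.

MRP (SML slope) = (13.37% − 6.21%) / (2.20 − 0.75) = 7.16% / 1.45 = 4.9379%
R_f (intercept) = 6.21% − 0.75 × 4.9379% = 2.5066%
E(R_Galt) = R_f + β × MRP = 2.5066% + 0.66 × 4.9379% = 5.77%

5.77%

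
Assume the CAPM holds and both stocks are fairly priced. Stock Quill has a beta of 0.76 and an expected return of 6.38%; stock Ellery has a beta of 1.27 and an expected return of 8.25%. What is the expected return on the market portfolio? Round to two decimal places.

Both satisfy E(R) = R_f + β·MRP, so the slope of the SML is
MRP = (8.25% − 6.38%) / (1.27 − 0.76) = 1.87% / 0.51 = 3.6667%
R_f = E(R_Quill) − β_Quill·MRP = 6.38% − 0.76 × 3.6667% = 3.5933%
E(R_m) = R_f + MRP = 3.5933% + 3.6667% = 7.26%

7.26%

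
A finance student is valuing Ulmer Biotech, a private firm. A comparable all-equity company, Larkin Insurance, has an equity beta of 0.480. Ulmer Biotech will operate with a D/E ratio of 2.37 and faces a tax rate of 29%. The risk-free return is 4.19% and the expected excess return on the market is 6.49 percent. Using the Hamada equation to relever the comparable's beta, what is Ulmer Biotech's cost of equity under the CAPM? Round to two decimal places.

β_L = β_U × [1 + (1 − t)(D/E)] = 0.480 × [1 + (1 − 0.29) × 2.37]
    = 0.480 × [1 + 0.71 × 2.37] = 0.480 × 2.6827 = 1.2877
E(R) = R_f + β_L × MRP = 4.19% + 1.2877 × 6.49% = 12.55%

12.55%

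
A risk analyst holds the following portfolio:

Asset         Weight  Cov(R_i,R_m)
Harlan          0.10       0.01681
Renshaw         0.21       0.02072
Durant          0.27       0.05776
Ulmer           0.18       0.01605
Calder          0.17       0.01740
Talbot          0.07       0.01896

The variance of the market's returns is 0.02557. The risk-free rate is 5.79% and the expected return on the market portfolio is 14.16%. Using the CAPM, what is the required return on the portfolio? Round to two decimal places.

β_Harlan = 0.01681 / 0.02557 = 0.6574
β_Renshaw = 0.02072 / 0.02557 = 0.8103
β_Durant = 0.05776 / 0.02557 = 2.2589
β_Ulmer = 0.01605 / 0.02557 = 0.6277
β_Calder = 0.01740 / 0.02557 = 0.6805
β_Talbot = 0.01896 / 0.02557 = 0.7415
β_P = Σ w_i β_i = 0.10×0.6574 + 0.21×0.8103 + 0.27×2.2589 + 0.18×0.6277 + 0.17×0.6805 + 0.07×0.7415 = 1.1264
MRP = 14.16% − 5.79% = 8.37%
E(R_P) = R_f + β_P × MRP = 5.79% + 1.1264 × 8.37% = 15.22%

15.22%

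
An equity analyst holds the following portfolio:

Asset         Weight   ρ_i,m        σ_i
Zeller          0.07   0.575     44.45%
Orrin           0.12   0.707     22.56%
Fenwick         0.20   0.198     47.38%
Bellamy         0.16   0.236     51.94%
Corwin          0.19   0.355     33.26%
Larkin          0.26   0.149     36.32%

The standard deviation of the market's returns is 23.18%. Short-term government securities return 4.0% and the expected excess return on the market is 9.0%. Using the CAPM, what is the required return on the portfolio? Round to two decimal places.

8.35%

β_Zeller = 0.575 × 44.45% / 23.18% = 1.1026
β_Orrin = 0.707 × 22.56% / 23.18% = 0.6881
β_Fenwick = 0.198 × 47.38% / 23.18% = 0.4047
β_Bellamy = 0.236 × 51.94% / 23.18% = 0.5288
β_Corwin = 0.355 × 33.26% / 23.18% = 0.5094
β_Larkin = 0.149 × 36.32% / 23.18% = 0.2335
β_P = Σ w_i β_i = 0.07×1.1026 + 0.12×0.6881 + 0.20×0.4047 + 0.16×0.5288 + 0.19×0.5094 + 0.26×0.2335 = 0.4828
E(R_P) = R_f + β_P × MRP = 4.0% + 0.4828 × 9.0% = 8.35%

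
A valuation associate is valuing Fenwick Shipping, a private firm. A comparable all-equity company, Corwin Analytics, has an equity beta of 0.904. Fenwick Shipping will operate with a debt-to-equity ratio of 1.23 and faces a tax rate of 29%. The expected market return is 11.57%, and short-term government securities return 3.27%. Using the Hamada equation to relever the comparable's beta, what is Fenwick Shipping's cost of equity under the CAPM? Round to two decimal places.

β_L = β_U × [1 + (1 − t)(D/E)] = 0.904 × [1 + (1 − 0.29) × 1.23]
    = 0.904 × [1 + 0.71 × 1.23] = 0.904 × 1.8733 = 1.6935
MRP = 11.57% − 3.27% = 8.30%
E(R) = R_f + β_L × MRP = 3.27% + 1.6935 × 8.30% = 17.33%

17.33%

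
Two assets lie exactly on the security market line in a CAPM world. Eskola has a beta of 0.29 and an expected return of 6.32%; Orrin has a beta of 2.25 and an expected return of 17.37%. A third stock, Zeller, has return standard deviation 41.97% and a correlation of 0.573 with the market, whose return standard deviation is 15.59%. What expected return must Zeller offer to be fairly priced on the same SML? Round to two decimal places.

13.38%

MRP = (17.37% − 6.32%) / (2.25 − 0.29) = 5.6378%
R_f = 6.32% − 0.29 × 5.6378% = 4.6850%
β_Zeller = ρ·σ_i/σ_m = 0.573 × 41.97 / 15.59 = 1.5426
E(R_Zeller) = R_f + β × MRP = 4.6850% + 1.5426 × 5.6378% = 13.38%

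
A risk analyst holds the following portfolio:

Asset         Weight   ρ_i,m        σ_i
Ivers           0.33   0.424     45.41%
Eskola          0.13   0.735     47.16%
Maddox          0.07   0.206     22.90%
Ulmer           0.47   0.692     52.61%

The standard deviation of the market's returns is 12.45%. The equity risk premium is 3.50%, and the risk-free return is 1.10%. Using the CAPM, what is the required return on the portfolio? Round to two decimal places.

β_Ivers = 0.424 × 45.41% / 12.45% = 1.5465
β_Eskola = 0.735 × 47.16% / 12.45% = 2.7841
β_Maddox = 0.206 × 22.90% / 12.45% = 0.3789
β_Ulmer = 0.692 × 52.61% / 12.45% = 2.9242
β_P = Σ w_i β_i = 0.33×1.5465 + 0.13×2.7841 + 0.07×0.3789 + 0.47×2.9242 = 2.2732
E(R_P) = R_f + β_P × MRP = 1.10% + 2.2732 × 3.50% = 9.06%

9.06%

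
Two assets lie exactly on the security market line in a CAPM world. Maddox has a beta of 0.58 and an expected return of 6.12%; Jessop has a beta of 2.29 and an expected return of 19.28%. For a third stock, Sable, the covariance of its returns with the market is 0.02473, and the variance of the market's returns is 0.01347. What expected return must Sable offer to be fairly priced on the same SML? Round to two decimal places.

MRP = (19.28% − 6.12%) / (2.29 − 0.58) = 7.6959%
R_f = 6.12% − 0.58 × 7.6959% = 1.6564%
β_Sable = Cov / Var(R_m) = 0.02473 / 0.01347 = 1.8359
E(R_Sable) = R_f + β × MRP = 1.6564% + 1.8359 × 7.6959% = 15.79%

15.79%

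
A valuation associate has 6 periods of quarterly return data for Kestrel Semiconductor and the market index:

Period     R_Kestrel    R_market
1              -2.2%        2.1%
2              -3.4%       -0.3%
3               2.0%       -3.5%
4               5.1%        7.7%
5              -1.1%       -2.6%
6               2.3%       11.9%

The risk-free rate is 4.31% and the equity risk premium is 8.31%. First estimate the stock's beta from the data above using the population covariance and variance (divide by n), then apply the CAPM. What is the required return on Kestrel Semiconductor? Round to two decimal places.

Mean R_i = (-2.2 − 3.4 + 2.0 + 5.1 − 1.1 + 2.3) / 6 = 0.4500%
Mean R_m = (2.1 − 0.3 − 3.5 + 7.7 − 2.6 + 11.9) / 6 = 2.5500%
Σ(R_i − R̄_i)(R_m − R̄_m) = 52.0150  ⇒  Cov = 52.0150 / 6 = 8.6692
Σ(R_m − R̄_m)² = 185.3950  ⇒  Var(R_m) = 185.3950 / 6 = 30.8992
β = Cov / Var(R_m) = 8.6692 / 30.8992 = 0.2806
E(R) = R_f + β × MRP = 4.31% + 0.2806 × 8.31% = 6.64%

6.64%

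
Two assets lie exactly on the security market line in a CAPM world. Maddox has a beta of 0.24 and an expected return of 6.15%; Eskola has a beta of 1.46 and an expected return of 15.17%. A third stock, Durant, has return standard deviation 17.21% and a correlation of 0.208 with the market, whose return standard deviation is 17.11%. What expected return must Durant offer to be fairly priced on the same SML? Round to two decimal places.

MRP = (15.17% − 6.15%) / (1.46 − 0.24) = 7.3934%
R_f = 6.15% − 0.24 × 7.3934% = 4.3756%
β_Durant = ρ·σ_i/σ_m = 0.208 × 17.21 / 17.11 = 0.2092
E(R_Durant) = R_f + β × MRP = 4.3756% + 0.2092 × 7.3934% = 5.92%

5.92%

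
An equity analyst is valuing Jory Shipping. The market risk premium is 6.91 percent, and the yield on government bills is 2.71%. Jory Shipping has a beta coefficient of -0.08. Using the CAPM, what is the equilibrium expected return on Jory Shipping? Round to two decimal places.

2.16%

E(R) = R_f + β × MRP = 2.71% + -0.08 × 6.91% = 2.16%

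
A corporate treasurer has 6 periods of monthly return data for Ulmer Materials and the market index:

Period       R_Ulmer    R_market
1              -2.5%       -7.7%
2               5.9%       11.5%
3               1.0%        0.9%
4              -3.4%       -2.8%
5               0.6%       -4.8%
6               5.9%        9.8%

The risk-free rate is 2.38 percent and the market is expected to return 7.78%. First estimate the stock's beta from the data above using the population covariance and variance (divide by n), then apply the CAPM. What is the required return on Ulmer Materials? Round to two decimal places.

Mean R_i = (-2.5 + 5.9 + 1.0 − 3.4 + 0.6 + 5.9) / 6 = 1.2500%
Mean R_m = (-7.7 + 11.5 + 0.9 − 2.8 − 4.8 + 9.8) / 6 = 1.1500%
Σ(R_i − R̄_i)(R_m − R̄_m) = 143.8350  ⇒  Cov = 143.8350 / 6 = 23.9725
Σ(R_m − R̄_m)² = 311.3350  ⇒  Var(R_m) = 311.3350 / 6 = 51.8892
β = Cov / Var(R_m) = 23.9725 / 51.8892 = 0.4620
MRP = 7.78% − 2.38% = 5.40%
E(R) = R_f + β × MRP = 2.38% + 0.4620 × 5.40% = 4.87%

4.87%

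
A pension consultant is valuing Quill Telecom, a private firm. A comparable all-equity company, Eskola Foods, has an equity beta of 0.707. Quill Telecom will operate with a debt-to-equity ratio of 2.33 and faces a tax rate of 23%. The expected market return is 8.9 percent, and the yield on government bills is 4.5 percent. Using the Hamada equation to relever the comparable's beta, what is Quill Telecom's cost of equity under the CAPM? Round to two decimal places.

13.19%

β_L = β_U × [1 + (1 − t)(D/E)] = 0.707 × [1 + (1 − 0.23) × 2.33]
    = 0.707 × [1 + 0.77 × 2.33] = 0.707 × 2.7941 = 1.9754
MRP = 8.9% − 4.5% = 4.40%
E(R) = R_f + β_L × MRP = 4.5% + 1.9754 × 4.4% = 13.19%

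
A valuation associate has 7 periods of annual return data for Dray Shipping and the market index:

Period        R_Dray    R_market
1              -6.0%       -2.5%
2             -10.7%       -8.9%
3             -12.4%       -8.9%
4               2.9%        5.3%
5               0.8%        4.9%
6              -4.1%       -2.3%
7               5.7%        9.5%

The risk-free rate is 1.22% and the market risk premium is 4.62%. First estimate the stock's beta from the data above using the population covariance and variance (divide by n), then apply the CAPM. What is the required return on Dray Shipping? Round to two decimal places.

Mean R_i = (-6.0 − 10.7 − 12.4 + 2.9 + 0.8 − 4.1 + 5.7) / 7 = -3.4000%
Mean R_m = (-2.5 − 8.9 − 8.9 + 5.3 + 4.9 − 2.3 + 9.5) / 7 = -0.4143%
Σ(R_i − R̄_i)(R_m − R̄_m) = 293.6000  ⇒  Cov = 293.6000 / 7 = 41.9429
Σ(R_m − R̄_m)² = 311.1086  ⇒  Var(R_m) = 311.1086 / 7 = 44.4441
β = Cov / Var(R_m) = 41.9429 / 44.4441 = 0.9437
E(R) = R_f + β × MRP = 1.22% + 0.9437 × 4.62% = 5.58%

5.58%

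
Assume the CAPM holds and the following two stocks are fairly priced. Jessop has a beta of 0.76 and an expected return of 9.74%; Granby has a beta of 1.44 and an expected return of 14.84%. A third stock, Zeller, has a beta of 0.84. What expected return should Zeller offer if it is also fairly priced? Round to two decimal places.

10.34%

MRP (SML slope) = (14.84% − 9.74%) / (1.44 − 0.76) = 5.10% / 0.68 = 7.5000%
R_f (intercept) = 9.74% − 0.76 × 7.5000% = 4.0400%
E(R_Zeller) = R_f + β × MRP = 4.0400% + 0.84 × 7.5000% = 10.34%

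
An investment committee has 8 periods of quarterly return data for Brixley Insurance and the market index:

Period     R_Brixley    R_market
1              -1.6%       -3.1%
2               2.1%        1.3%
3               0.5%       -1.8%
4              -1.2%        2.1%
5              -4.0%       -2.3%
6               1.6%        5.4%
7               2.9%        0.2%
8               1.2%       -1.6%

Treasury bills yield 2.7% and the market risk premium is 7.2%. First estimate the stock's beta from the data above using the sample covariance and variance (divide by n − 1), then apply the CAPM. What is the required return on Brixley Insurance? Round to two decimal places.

5.37%

Mean R_i = (-1.6 + 2.1 + 0.5 − 1.2 − 4.0 + 1.6 + 2.9 + 1.2) / 8 = 0.1875%
Mean R_m = (-3.1 + 1.3 − 1.8 + 2.1 − 2.3 + 5.4 + 0.2 − 1.6) / 8 = 0.0250%
Σ(R_i − R̄_i)(R_m − R̄_m) = 20.7325  ⇒  Cov = 20.7325 / 7 = 2.9618
Σ(R_m − R̄_m)² = 55.9950  ⇒  Var(R_m) = 55.9950 / 7 = 7.9993
β = Cov / Var(R_m) = 2.9618 / 7.9993 = 0.3703
E(R) = R_f + β × MRP = 2.7% + 0.3703 × 7.2% = 5.37%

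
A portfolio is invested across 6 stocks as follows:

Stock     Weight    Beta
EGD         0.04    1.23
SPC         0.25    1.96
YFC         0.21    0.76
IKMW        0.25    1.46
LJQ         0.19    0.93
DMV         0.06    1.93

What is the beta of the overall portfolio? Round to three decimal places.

1.356

β_P = Σ w_i β_i = 0.04×1.23 + 0.25×1.96 + 0.21×0.76 + 0.25×1.46 + 0.19×0.93 + 0.06×1.93 = 1.3563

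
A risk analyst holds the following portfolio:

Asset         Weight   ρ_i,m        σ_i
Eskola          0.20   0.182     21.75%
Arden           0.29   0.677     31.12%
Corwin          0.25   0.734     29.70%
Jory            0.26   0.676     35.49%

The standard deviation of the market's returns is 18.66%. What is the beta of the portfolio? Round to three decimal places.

β_Eskola = 0.182 × 21.75% / 18.66% = 0.2121
β_Arden = 0.677 × 31.12% / 18.66% = 1.1291
β_Corwin = 0.734 × 29.70% / 18.66% = 1.1683
β_Jory = 0.676 × 35.49% / 18.66% = 1.2857
β_P = Σ w_i β_i = 0.20×0.2121 + 0.29×1.1291 + 0.25×1.1683 + 0.26×1.2857 = 0.9962

0.996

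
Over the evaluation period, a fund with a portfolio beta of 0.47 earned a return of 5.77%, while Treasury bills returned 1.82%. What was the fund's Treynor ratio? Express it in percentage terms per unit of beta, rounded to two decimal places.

8.40%

Treynor = (R_P − R_f) / β_P = (5.77% − 1.82%) / 0.4700 = 3.95% / 0.4700 = 8.40%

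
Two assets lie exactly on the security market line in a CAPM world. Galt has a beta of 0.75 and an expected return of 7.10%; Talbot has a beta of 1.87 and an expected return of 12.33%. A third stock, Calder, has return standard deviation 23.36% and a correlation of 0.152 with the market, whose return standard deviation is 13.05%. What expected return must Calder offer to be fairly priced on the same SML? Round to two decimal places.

MRP = (12.33% − 7.10%) / (1.87 − 0.75) = 4.6696%
R_f = 7.10% − 0.75 × 4.6696% = 3.5978%
β_Calder = ρ·σ_i/σ_m = 0.152 × 23.36 / 13.05 = 0.2721
E(R_Calder) = R_f + β × MRP = 3.5978% + 0.2721 × 4.6696% = 4.87%

4.87%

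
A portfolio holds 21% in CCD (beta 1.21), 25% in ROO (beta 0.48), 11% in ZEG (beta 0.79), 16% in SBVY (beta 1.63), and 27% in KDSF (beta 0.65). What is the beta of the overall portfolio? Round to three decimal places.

β_P = Σ w_i β_i = 0.21×1.21 + 0.25×0.48 + 0.11×0.79 + 0.16×1.63 + 0.27×0.65 = 0.8973

0.897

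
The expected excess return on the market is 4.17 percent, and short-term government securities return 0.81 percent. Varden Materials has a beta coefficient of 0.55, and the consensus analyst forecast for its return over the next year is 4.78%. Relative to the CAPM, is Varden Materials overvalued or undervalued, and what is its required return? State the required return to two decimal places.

Required return = R_f + β·MRP = 0.81% + 0.55 × 4.17% = 3.10%
Forecast 4.78% > required 3.10% → the stock plots above the SML → undervalued.

Undervalued; required return 3.10%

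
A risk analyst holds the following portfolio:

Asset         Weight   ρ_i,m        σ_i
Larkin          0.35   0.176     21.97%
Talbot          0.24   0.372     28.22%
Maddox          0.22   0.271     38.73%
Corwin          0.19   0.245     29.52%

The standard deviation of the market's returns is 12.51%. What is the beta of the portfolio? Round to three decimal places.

β_Larkin = 0.176 × 21.97% / 12.51% = 0.3091
β_Talbot = 0.372 × 28.22% / 12.51% = 0.8392
β_Maddox = 0.271 × 38.73% / 12.51% = 0.8390
β_Corwin = 0.245 × 29.52% / 12.51% = 0.5781
β_P = Σ w_i β_i = 0.35×0.3091 + 0.24×0.8392 + 0.22×0.8390 + 0.19×0.5781 = 0.6040

0.604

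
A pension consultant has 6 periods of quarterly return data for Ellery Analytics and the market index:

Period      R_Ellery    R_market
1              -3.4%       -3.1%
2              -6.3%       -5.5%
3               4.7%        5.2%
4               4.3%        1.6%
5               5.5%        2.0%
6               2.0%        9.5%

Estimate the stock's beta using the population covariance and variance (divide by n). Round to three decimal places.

0.645

Mean R_i = (-3.4 − 6.3 + 4.7 + 4.3 + 5.5 + 2.0) / 6 = 1.1333%
Mean R_m = (-3.1 − 5.5 + 5.2 + 1.6 + 2.0 + 9.5) / 6 = 1.6167%
Σ(R_i − R̄_i)(R_m − R̄_m) = 95.5167  ⇒  Cov = 95.5167 / 6 = 15.9195
Σ(R_m − R̄_m)² = 148.0283  ⇒  Var(R_m) = 148.0283 / 6 = 24.6714
β = Cov / Var(R_m) = 15.9195 / 24.6714 = 0.6453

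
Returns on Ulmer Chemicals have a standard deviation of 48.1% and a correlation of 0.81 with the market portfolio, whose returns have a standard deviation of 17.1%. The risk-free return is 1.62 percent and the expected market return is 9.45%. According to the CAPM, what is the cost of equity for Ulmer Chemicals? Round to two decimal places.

19.46%

β = ρ × σ_i / σ_m = 0.81 × 48.1% / 17.1% = 2.2784
MRP = 9.45% − 1.62% = 7.83%
E(R) = 1.62% + 2.2784 × 7.83% = 19.46%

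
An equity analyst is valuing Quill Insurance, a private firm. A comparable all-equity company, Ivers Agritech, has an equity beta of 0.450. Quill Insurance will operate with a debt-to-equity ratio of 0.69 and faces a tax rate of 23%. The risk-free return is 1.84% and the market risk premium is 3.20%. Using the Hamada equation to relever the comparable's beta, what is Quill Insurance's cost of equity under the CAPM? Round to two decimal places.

β_L = β_U × [1 + (1 − t)(D/E)] = 0.450 × [1 + (1 − 0.23) × 0.69]
    = 0.450 × [1 + 0.77 × 0.69] = 0.450 × 1.5313 = 0.6891
E(R) = R_f + β_L × MRP = 1.84% + 0.6891 × 3.20% = 4.05%

4.05%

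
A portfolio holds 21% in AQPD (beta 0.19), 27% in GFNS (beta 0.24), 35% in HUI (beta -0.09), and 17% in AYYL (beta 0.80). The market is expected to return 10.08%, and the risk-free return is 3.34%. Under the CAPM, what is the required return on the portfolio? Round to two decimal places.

4.75%

β_P = Σ w_i β_i = 0.21×0.19 + 0.27×0.24 + 0.35×-0.09 + 0.17×0.80 = 0.2092
MRP = 10.08% − 3.34% = 6.74%
E(R_P) = R_f + β_P × MRP = 3.34% + 0.2092 × 6.74% = 4.75%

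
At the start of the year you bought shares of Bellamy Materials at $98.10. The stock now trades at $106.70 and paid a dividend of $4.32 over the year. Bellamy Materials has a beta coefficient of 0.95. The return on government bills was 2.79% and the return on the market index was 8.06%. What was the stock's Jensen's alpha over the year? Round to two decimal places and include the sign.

Realised HPR = (P1 + D1 − P0) / P0 = (106.70 + 4.32 − 98.10) / 98.10 = 12.92 / 98.10 = 13.1702%
MRP = 8.06% − 2.79% = 5.27%
CAPM required = R_f + β·MRP = 2.79% + 0.95 × 5.27% = 7.7965%
α = realised − required = 13.1702% − 7.7965% = +5.37%

+5.37%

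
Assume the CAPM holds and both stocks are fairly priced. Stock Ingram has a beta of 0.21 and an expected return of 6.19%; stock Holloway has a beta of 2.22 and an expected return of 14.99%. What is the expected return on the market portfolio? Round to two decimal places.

9.65%

Both satisfy E(R) = R_f + β·MRP, so the slope of the SML is
MRP = (14.99% − 6.19%) / (2.22 − 0.21) = 8.80% / 2.01 = 4.3781%
R_f = E(R_Ingram) − β_Ingram·MRP = 6.19% − 0.21 × 4.3781% = 5.2706%
E(R_m) = R_f + MRP = 5.2706% + 4.3781% = 9.65%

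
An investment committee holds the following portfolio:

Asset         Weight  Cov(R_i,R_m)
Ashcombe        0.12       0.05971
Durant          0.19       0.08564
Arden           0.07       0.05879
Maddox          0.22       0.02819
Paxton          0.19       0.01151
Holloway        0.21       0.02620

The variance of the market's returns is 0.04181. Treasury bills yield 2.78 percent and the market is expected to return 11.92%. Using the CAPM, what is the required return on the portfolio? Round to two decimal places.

11.84%

β_Ashcombe = 0.05971 / 0.04181 = 1.4281
β_Durant = 0.08564 / 0.04181 = 2.0483
β_Arden = 0.05879 / 0.04181 = 1.4061
β_Maddox = 0.02819 / 0.04181 = 0.6742
β_Paxton = 0.01151 / 0.04181 = 0.2753
β_Holloway = 0.02620 / 0.04181 = 0.6266
β_P = Σ w_i β_i = 0.12×1.4281 + 0.19×2.0483 + 0.07×1.4061 + 0.22×0.6742 + 0.19×0.2753 + 0.21×0.6266 = 0.9912
MRP = 11.92% − 2.78% = 9.14%
E(R_P) = R_f + β_P × MRP = 2.78% + 0.9912 × 9.14% = 11.84%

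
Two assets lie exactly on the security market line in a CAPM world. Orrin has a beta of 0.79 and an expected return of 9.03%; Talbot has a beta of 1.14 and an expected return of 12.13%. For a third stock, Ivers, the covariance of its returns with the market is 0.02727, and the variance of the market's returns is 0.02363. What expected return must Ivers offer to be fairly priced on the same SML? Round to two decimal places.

MRP = (12.13% − 9.03%) / (1.14 − 0.79) = 8.8571%
R_f = 9.03% − 0.79 × 8.8571% = 2.0329%
β_Ivers = Cov / Var(R_m) = 0.02727 / 0.02363 = 1.1540
E(R_Ivers) = R_f + β × MRP = 2.0329% + 1.1540 × 8.8571% = 12.25%

12.25%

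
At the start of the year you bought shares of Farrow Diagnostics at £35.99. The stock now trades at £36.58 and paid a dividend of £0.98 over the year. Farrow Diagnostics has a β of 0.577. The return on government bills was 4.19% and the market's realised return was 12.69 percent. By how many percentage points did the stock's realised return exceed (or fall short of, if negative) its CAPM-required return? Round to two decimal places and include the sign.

Realised HPR = (P1 + D1 − P0) / P0 = (36.58 + 0.98 − 35.99) / 35.99 = 1.57 / 35.99 = 4.3623%
MRP = 12.69% − 4.19% = 8.50%
CAPM required = R_f + β·MRP = 4.19% + 0.577 × 8.50% = 9.09450%
α = realised − required = 4.3623% − 9.09450% = -4.73%

-4.73%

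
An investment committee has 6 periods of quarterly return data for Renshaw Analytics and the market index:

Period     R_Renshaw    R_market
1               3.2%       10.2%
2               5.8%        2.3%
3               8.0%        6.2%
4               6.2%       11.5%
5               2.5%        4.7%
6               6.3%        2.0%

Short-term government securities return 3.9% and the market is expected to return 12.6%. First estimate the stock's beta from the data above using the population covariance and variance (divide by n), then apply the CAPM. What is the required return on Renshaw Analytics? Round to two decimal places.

Mean R_i = (3.2 + 5.8 + 8.0 + 6.2 + 2.5 + 6.3) / 6 = 5.3333%
Mean R_m = (10.2 + 2.3 + 6.2 + 11.5 + 4.7 + 2.0) / 6 = 6.1500%
Σ(R_i − R̄_i)(R_m − R̄_m) = -5.5700  ⇒  Cov = -5.5700 / 6 = -0.9283
Σ(R_m − R̄_m)² = 79.1750  ⇒  Var(R_m) = 79.1750 / 6 = 13.1958
β = Cov / Var(R_m) = -0.9283 / 13.1958 = -0.0703
MRP = 12.6% − 3.9% = 8.70%
E(R) = R_f + β × MRP = 3.9% + -0.0703 × 8.7% = 3.29%

3.29%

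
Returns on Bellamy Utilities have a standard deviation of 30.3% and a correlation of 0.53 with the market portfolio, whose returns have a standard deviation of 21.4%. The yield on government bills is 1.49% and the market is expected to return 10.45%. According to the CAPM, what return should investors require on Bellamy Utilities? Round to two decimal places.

β = ρ × σ_i / σ_m = 0.53 × 30.3% / 21.4% = 0.7504
MRP = 10.45% − 1.49% = 8.96%
E(R) = 1.49% + 0.7504 × 8.96% = 8.21%

8.21%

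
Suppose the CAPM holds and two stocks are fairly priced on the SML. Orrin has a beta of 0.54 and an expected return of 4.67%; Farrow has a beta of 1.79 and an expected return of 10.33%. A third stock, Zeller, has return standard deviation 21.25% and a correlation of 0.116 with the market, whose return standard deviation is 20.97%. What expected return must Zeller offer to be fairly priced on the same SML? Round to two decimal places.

2.76%

MRP = (10.33% − 4.67%) / (1.79 − 0.54) = 4.5280%
R_f = 4.67% − 0.54 × 4.5280% = 2.2249%
β_Zeller = ρ·σ_i/σ_m = 0.116 × 21.25 / 20.97 = 0.1175
E(R_Zeller) = R_f + β × MRP = 2.2249% + 0.1175 × 4.5280% = 2.76%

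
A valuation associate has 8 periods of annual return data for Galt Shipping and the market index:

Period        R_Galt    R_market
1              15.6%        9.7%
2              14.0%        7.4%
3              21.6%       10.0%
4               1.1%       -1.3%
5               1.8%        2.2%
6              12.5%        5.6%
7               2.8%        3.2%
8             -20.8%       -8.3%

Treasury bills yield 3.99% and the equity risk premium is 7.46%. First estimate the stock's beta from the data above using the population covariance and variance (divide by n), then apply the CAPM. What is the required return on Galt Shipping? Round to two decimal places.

Mean R_i = (15.6 + 14.0 + 21.6 + 1.1 + 1.8 + 12.5 + 2.8 − 20.8) / 8 = 6.0750%
Mean R_m = (9.7 + 7.4 + 10.0 − 1.3 + 2.2 + 5.6 + 3.2 − 8.3) / 8 = 3.5625%
Σ(R_i − R̄_i)(R_m − R̄_m) = 551.9125  ⇒  Cov = 551.9125 / 8 = 68.9891
Σ(R_m − R̄_m)² = 264.3388  ⇒  Var(R_m) = 264.3388 / 8 = 33.0424
β = Cov / Var(R_m) = 68.9891 / 33.0424 = 2.0879
E(R) = R_f + β × MRP = 3.99% + 2.0879 × 7.46% = 19.57%

19.57%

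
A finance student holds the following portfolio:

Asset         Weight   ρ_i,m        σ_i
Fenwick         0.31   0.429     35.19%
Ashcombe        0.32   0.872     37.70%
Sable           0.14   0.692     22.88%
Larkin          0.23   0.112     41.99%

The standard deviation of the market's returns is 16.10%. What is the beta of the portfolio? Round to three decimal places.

1.149

β_Fenwick = 0.429 × 35.19% / 16.10% = 0.9377
β_Ashcombe = 0.872 × 37.70% / 16.10% = 2.0419
β_Sable = 0.692 × 22.88% / 16.10% = 0.9834
β_Larkin = 0.112 × 41.99% / 16.10% = 0.2921
β_P = Σ w_i β_i = 0.31×0.9377 + 0.32×2.0419 + 0.14×0.9834 + 0.23×0.2921 = 1.1490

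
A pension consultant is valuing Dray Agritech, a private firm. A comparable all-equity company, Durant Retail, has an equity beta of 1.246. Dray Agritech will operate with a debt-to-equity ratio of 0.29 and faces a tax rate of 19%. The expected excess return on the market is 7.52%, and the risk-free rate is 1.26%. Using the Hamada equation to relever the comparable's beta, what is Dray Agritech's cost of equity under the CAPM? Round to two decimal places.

12.83%

β_L = β_U × [1 + (1 − t)(D/E)] = 1.246 × [1 + (1 − 0.19) × 0.29]
    = 1.246 × [1 + 0.81 × 0.29] = 1.246 × 1.2349 = 1.5387
E(R) = R_f + β_L × MRP = 1.26% + 1.5387 × 7.52% = 12.83%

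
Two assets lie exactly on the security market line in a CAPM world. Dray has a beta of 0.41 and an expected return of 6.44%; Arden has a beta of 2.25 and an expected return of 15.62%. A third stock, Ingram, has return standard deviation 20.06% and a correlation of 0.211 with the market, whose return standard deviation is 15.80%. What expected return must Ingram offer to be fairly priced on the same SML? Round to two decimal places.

5.73%

MRP = (15.62% − 6.44%) / (2.25 − 0.41) = 4.9891%
R_f = 6.44% − 0.41 × 4.9891% = 4.3945%
β_Ingram = ρ·σ_i/σ_m = 0.211 × 20.06 / 15.80 = 0.2679
E(R_Ingram) = R_f + β × MRP = 4.3945% + 0.2679 × 4.9891% = 5.73%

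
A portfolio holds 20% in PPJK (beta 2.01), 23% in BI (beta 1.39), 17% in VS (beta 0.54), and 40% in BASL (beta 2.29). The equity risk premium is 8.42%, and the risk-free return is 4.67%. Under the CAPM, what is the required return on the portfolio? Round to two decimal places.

19.23%

β_P = Σ w_i β_i = 0.20×2.01 + 0.23×1.39 + 0.17×0.54 + 0.40×2.29 = 1.7295
E(R_P) = R_f + β_P × MRP = 4.67% + 1.7295 × 8.42% = 19.23%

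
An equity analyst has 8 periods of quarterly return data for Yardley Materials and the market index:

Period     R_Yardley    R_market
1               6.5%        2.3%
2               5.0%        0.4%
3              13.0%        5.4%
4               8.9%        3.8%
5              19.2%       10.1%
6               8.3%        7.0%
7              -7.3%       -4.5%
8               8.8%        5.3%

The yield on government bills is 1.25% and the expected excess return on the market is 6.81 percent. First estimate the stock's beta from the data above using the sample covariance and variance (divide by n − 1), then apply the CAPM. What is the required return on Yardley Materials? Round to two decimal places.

12.16%

Mean R_i = (6.5 + 5.0 + 13.0 + 8.9 + 19.2 + 8.3 − 7.3 + 8.8) / 8 = 7.8000%
Mean R_m = (2.3 + 0.4 + 5.4 + 3.8 + 10.1 + 7.0 − 4.5 + 5.3) / 8 = 3.7250%
Σ(R_i − R̄_i)(R_m − R̄_m) = 220.0400  ⇒  Cov = 220.0400 / 7 = 31.4343
Σ(R_m − R̄_m)² = 137.3950  ⇒  Var(R_m) = 137.3950 / 7 = 19.6279
β = Cov / Var(R_m) = 31.4343 / 19.6279 = 1.6015
E(R) = R_f + β × MRP = 1.25% + 1.6015 × 6.81% = 12.16%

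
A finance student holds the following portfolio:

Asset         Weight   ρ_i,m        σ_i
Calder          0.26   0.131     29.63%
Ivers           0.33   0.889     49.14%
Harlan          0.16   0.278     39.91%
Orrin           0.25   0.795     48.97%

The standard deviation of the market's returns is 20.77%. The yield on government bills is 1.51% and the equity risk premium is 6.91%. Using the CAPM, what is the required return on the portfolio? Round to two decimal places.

β_Calder = 0.131 × 29.63% / 20.77% = 0.1869
β_Ivers = 0.889 × 49.14% / 20.77% = 2.1033
β_Harlan = 0.278 × 39.91% / 20.77% = 0.5342
β_Orrin = 0.795 × 48.97% / 20.77% = 1.8744
β_P = Σ w_i β_i = 0.26×0.1869 + 0.33×2.1033 + 0.16×0.5342 + 0.25×1.8744 = 1.2968
E(R_P) = R_f + β_P × MRP = 1.51% + 1.2968 × 6.91% = 10.47%

10.47%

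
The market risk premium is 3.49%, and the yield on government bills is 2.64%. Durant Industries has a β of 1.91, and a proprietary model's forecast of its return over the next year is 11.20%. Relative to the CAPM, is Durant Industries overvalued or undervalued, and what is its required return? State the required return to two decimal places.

Required return = R_f + β·MRP = 2.64% + 1.91 × 3.49% = 9.31%
Forecast 11.20% > required 9.31% → the stock plots above the SML → undervalued.

Undervalued; required return 9.31%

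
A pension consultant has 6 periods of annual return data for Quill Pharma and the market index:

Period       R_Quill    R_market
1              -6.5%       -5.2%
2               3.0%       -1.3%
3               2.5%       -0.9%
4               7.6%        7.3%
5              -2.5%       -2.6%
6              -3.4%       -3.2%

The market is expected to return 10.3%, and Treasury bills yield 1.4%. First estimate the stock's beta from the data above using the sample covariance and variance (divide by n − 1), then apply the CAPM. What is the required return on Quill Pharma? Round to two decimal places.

Mean R_i = (-6.5 + 3.0 + 2.5 + 7.6 − 2.5 − 3.4) / 6 = 0.1167%
Mean R_m = (-5.2 − 1.3 − 0.9 + 7.3 − 2.6 − 3.2) / 6 = -0.9833%
Σ(R_i − R̄_i)(R_m − R̄_m) = 101.1983  ⇒  Cov = 101.1983 / 5 = 20.2397
Σ(R_m − R̄_m)² = 94.0283  ⇒  Var(R_m) = 94.0283 / 5 = 18.8057
β = Cov / Var(R_m) = 20.2397 / 18.8057 = 1.0763
MRP = 10.3% − 1.4% = 8.90%
E(R) = R_f + β × MRP = 1.4% + 1.0763 × 8.9% = 10.98%

10.98%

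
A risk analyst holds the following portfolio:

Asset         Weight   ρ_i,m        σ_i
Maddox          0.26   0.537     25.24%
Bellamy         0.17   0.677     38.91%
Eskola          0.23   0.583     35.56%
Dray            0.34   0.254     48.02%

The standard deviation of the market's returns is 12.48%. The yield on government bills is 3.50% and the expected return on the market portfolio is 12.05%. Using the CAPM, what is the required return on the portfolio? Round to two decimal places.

15.09%

β_Maddox = 0.537 × 25.24% / 12.48% = 1.0860
β_Bellamy = 0.677 × 38.91% / 12.48% = 2.1107
β_Eskola = 0.583 × 35.56% / 12.48% = 1.6612
β_Dray = 0.254 × 48.02% / 12.48% = 0.9773
β_P = Σ w_i β_i = 0.26×1.0860 + 0.17×2.1107 + 0.23×1.6612 + 0.34×0.9773 = 1.3555
MRP = 12.05% − 3.50% = 8.55%
E(R_P) = R_f + β_P × MRP = 3.50% + 1.3555 × 8.55% = 15.09%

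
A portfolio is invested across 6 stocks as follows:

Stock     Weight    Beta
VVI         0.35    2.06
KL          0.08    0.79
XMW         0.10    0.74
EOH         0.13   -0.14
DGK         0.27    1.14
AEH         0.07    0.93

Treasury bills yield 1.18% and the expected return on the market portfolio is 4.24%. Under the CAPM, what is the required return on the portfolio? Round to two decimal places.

4.89%

β_P = Σ w_i β_i = 0.35×2.06 + 0.08×0.79 + 0.10×0.74 + 0.13×-0.14 + 0.27×1.14 + 0.07×0.93 = 1.2129
MRP = 4.24% − 1.18% = 3.06%
E(R_P) = R_f + β_P × MRP = 1.18% + 1.2129 × 3.06% = 4.89%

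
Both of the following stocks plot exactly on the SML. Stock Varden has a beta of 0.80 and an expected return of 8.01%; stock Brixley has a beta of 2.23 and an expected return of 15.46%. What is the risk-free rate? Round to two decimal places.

3.84%

Both satisfy E(R) = R_f + β·MRP, so the slope of the SML is
MRP = (15.46% − 8.01%) / (2.23 − 0.80) = 7.45% / 1.43 = 5.2098%
R_f = E(R_Varden) − β_Varden·MRP = 8.01% − 0.80 × 5.2098% = 3.8422%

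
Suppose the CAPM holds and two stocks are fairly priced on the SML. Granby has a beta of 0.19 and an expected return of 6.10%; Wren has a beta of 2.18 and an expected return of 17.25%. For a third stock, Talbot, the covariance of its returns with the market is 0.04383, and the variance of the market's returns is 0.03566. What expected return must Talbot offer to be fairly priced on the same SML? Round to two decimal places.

11.92%

MRP = (17.25% − 6.10%) / (2.18 − 0.19) = 5.6030%
R_f = 6.10% − 0.19 × 5.6030% = 5.0354%
β_Talbot = Cov / Var(R_m) = 0.04383 / 0.03566 = 1.2291
E(R_Talbot) = R_f + β × MRP = 5.0354% + 1.2291 × 5.6030% = 11.92%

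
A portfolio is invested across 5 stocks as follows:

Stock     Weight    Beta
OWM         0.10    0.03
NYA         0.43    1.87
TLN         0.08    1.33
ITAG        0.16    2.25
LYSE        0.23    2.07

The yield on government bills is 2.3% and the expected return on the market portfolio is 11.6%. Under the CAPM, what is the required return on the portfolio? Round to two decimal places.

β_P = Σ w_i β_i = 0.10×0.03 + 0.43×1.87 + 0.08×1.33 + 0.16×2.25 + 0.23×2.07 = 1.7496
MRP = 11.6% − 2.3% = 9.30%
E(R_P) = R_f + β_P × MRP = 2.3% + 1.7496 × 9.3% = 18.57%

18.57%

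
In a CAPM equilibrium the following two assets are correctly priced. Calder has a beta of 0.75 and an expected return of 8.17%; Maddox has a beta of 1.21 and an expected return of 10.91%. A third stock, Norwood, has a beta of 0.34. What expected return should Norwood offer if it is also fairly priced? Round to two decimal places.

5.73%

MRP (SML slope) = (10.91% − 8.17%) / (1.21 − 0.75) = 2.74% / 0.46 = 5.9565%
R_f (intercept) = 8.17% − 0.75 × 5.9565% = 3.7026%
E(R_Norwood) = R_f + β × MRP = 3.7026% + 0.34 × 5.9565% = 5.73%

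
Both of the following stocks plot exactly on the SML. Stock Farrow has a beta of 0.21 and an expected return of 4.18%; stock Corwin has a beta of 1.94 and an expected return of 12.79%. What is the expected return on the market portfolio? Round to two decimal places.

Both satisfy E(R) = R_f + β·MRP, so the slope of the SML is
MRP = (12.79% − 4.18%) / (1.94 − 0.21) = 8.61% / 1.73 = 4.9769%
R_f = E(R_Farrow) − β_Farrow·MRP = 4.18% − 0.21 × 4.9769% = 3.1349%
E(R_m) = R_f + MRP = 3.1349% + 4.9769% = 8.11%

8.11%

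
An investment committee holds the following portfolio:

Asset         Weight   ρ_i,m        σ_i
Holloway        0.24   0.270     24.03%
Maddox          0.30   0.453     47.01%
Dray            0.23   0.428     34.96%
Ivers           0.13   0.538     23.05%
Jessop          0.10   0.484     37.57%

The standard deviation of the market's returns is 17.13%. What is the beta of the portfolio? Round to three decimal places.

β_Holloway = 0.270 × 24.03% / 17.13% = 0.3788
β_Maddox = 0.453 × 47.01% / 17.13% = 1.2432
β_Dray = 0.428 × 34.96% / 17.13% = 0.8735
β_Ivers = 0.538 × 23.05% / 17.13% = 0.7239
β_Jessop = 0.484 × 37.57% / 17.13% = 1.0615
β_P = Σ w_i β_i = 0.24×0.3788 + 0.30×1.2432 + 0.23×0.8735 + 0.13×0.7239 + 0.10×1.0615 = 0.8650

0.865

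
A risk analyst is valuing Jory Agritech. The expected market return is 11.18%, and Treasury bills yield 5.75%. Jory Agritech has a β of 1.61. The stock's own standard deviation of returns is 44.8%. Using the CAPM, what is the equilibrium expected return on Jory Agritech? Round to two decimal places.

Market risk premium = E(R_m) − R_f = 11.18% − 5.75% = 5.43%
E(R) = R_f + β × MRP = 5.75% + 1.61 × 5.43% = 14.49%

14.49%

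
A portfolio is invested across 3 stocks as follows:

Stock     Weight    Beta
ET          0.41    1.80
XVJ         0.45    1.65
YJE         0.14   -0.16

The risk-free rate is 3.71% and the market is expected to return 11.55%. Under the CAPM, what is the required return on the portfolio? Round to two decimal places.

β_P = Σ w_i β_i = 0.41×1.80 + 0.45×1.65 + 0.14×-0.16 = 1.4581
MRP = 11.55% − 3.71% = 7.84%
E(R_P) = R_f + β_P × MRP = 3.71% + 1.4581 × 7.84% = 15.14%

15.14%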